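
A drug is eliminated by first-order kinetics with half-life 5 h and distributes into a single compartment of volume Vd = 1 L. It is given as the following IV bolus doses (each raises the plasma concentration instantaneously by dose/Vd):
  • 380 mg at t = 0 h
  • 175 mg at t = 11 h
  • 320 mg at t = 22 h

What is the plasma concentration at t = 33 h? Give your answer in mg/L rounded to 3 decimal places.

81.850 mg/L

k = ln 2 / 5 = 0.13863 per h
Dose 1 (380 mg at t=0 h): 380·exp(−0.13863·33) = 3.917 mg/L
Dose 2 (175 mg at t=11 h): 175·exp(−0.13863·22) = 8.289 mg/L
Dose 3 (320 mg at t=22 h): 320·exp(−0.13863·11) = 69.644 mg/L
C(33) = 3.917 + 8.289 + 69.644 = 81.850 mg/L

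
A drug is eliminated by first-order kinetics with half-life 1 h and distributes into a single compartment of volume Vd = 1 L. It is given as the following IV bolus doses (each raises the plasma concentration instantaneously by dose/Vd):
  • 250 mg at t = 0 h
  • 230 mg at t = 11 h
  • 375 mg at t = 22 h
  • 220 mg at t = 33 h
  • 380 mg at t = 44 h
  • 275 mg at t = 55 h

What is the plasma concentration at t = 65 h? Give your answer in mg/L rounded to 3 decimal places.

k = ln 2 / 1 = 0.69315 per h
Dose 1 (250 mg at t=0 h): 250·exp(−0.69315·65) = 0.000 mg/L
Dose 2 (230 mg at t=11 h): 230·exp(−0.69315·54) = 0.000 mg/L
Dose 3 (375 mg at t=22 h): 375·exp(−0.69315·43) = 0.000 mg/L
Dose 4 (220 mg at t=33 h): 220·exp(−0.69315·32) = 0.000 mg/L
Dose 5 (380 mg at t=44 h): 380·exp(−0.69315·21) = 0.000 mg/L
Dose 6 (275 mg at t=55 h): 275·exp(−0.69315·10) = 0.269 mg/L
C(65) = 0.000 + 0.000 + 0.000 + 0.000 + 0.000 + 0.269 = 0.269 mg/L

0.269 mg/L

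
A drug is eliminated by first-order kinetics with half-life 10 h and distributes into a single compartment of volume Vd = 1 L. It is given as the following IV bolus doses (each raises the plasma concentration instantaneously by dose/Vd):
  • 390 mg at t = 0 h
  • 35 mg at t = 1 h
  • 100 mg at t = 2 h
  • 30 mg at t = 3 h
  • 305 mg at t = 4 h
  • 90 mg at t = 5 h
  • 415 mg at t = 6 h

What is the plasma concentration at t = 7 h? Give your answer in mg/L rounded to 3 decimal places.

1069.906 mg/L

k = ln 2 / 10 = 0.06931 per h
Dose 1 (390 mg at t=0 h): 390·exp(−0.06931·7) = 240.073 mg/L
Dose 2 (35 mg at t=1 h): 35·exp(−0.06931·6) = 23.091 mg/L
Dose 3 (100 mg at t=2 h): 100·exp(−0.06931·5) = 70.711 mg/L
Dose 4 (30 mg at t=3 h): 30·exp(−0.06931·4) = 22.736 mg/L
Dose 5 (305 mg at t=4 h): 305·exp(−0.06931·3) = 247.737 mg/L
Dose 6 (90 mg at t=5 h): 90·exp(−0.06931·2) = 78.350 mg/L
Dose 7 (415 mg at t=6 h): 415·exp(−0.06931·1) = 387.209 mg/L
C(7) = 240.073 + 23.091 + 70.711 + 22.736 + 247.737 + 78.350 + 387.209 = 1069.906 mg/L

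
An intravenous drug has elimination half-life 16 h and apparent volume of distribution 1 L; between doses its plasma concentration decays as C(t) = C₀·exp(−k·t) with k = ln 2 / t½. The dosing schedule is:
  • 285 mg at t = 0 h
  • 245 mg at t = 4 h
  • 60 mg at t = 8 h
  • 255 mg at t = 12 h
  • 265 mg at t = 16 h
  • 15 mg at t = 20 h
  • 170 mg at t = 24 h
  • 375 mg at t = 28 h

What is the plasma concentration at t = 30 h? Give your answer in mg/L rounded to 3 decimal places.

k = ln 2 / 16 = 0.04332 per h
Dose 1 (285 mg at t=0 h): 285·exp(−0.04332·30) = 77.699 mg/L
Dose 2 (245 mg at t=4 h): 245·exp(−0.04332·26) = 79.431 mg/L
Dose 3 (60 mg at t=8 h): 60·exp(−0.04332·22) = 23.133 mg/L
Dose 4 (255 mg at t=12 h): 255·exp(−0.04332·18) = 116.918 mg/L
Dose 5 (265 mg at t=16 h): 265·exp(−0.04332·14) = 144.492 mg/L
Dose 6 (15 mg at t=20 h): 15·exp(−0.04332·10) = 9.726 mg/L
Dose 7 (170 mg at t=24 h): 170·exp(−0.04332·6) = 131.088 mg/L
Dose 8 (375 mg at t=28 h): 375·exp(−0.04332·2) = 343.877 mg/L
C(30) = 77.699 + 79.431 + 23.133 + 116.918 + 144.492 + 9.726 + 131.088 + 343.877 = 926.364 mg/L

926.364 mg/L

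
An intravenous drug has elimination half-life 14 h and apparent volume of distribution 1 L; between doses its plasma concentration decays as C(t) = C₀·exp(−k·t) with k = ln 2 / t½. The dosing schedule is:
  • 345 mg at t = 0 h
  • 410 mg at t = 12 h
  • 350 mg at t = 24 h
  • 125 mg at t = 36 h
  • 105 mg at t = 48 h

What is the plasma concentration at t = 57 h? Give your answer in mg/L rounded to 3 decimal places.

244.450 mg/L

k = ln 2 / 14 = 0.04951 per h
Dose 1 (345 mg at t=0 h): 345·exp(−0.04951·57) = 20.521 mg/L
Dose 2 (410 mg at t=12 h): 410·exp(−0.04951·45) = 44.176 mg/L
Dose 3 (350 mg at t=24 h): 350·exp(−0.04951·33) = 68.312 mg/L
Dose 4 (125 mg at t=36 h): 125·exp(−0.04951·21) = 44.194 mg/L
Dose 5 (105 mg at t=48 h): 105·exp(−0.04951·9) = 67.247 mg/L
C(57) = 20.521 + 44.176 + 68.312 + 44.194 + 67.247 = 244.450 mg/L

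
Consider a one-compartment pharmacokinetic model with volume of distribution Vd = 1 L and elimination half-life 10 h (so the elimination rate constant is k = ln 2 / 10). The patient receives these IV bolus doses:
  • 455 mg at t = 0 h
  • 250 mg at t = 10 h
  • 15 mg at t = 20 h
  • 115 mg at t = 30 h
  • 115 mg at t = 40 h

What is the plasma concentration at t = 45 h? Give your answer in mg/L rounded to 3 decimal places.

166.833 mg/L

k = ln 2 / 10 = 0.06931 per h
Dose 1 (455 mg at t=0 h): 455·exp(−0.06931·45) = 20.108 mg/L
Dose 2 (250 mg at t=10 h): 250·exp(−0.06931·35) = 22.097 mg/L
Dose 3 (15 mg at t=20 h): 15·exp(−0.06931·25) = 2.652 mg/L
Dose 4 (115 mg at t=30 h): 115·exp(−0.06931·15) = 40.659 mg/L
Dose 5 (115 mg at t=40 h): 115·exp(−0.06931·5) = 81.317 mg/L
C(45) = 20.108 + 22.097 + 2.652 + 40.659 + 81.317 = 166.833 mg/L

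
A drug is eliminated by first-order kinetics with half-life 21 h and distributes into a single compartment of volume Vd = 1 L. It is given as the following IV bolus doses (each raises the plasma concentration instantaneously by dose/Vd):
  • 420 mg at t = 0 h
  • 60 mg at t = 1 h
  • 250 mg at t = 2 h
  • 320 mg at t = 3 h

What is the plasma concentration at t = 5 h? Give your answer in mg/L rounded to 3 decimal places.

k = ln 2 / 21 = 0.03301 per h
Dose 1 (420 mg at t=0 h): 420·exp(−0.03301·5) = 356.103 mg/L
Dose 2 (60 mg at t=1 h): 60·exp(−0.03301·4) = 52.579 mg/L
Dose 3 (250 mg at t=2 h): 250·exp(−0.03301·3) = 226.431 mg/L
Dose 4 (320 mg at t=3 h): 320·exp(−0.03301·2) = 299.558 mg/L
C(5) = 356.103 + 52.579 + 226.431 + 299.558 = 934.670 mg/L

934.670 mg/L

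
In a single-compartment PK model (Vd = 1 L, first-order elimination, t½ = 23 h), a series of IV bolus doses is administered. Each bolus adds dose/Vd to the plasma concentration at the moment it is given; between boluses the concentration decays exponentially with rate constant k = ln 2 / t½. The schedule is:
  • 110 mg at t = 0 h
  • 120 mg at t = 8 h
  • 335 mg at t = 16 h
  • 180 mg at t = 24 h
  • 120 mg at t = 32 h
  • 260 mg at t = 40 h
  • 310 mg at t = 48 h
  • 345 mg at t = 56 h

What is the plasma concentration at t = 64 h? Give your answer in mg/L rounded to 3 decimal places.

805.331 mg/L

k = ln 2 / 23 = 0.03014 per h
Dose 1 (110 mg at t=0 h): 110·exp(−0.03014·64) = 15.986 mg/L
Dose 2 (120 mg at t=8 h): 120·exp(−0.03014·56) = 22.194 mg/L
Dose 3 (335 mg at t=16 h): 335·exp(−0.03014·48) = 78.851 mg/L
Dose 4 (180 mg at t=24 h): 180·exp(−0.03014·40) = 53.919 mg/L
Dose 5 (120 mg at t=32 h): 120·exp(−0.03014·32) = 45.746 mg/L
Dose 6 (260 mg at t=40 h): 260·exp(−0.03014·24) = 126.141 mg/L
Dose 7 (310 mg at t=48 h): 310·exp(−0.03014·16) = 191.403 mg/L
Dose 8 (345 mg at t=56 h): 345·exp(−0.03014·8) = 271.090 mg/L
C(64) = 15.986 + 22.194 + 78.851 + 53.919 + 45.746 + 126.141 + 191.403 + 271.090 = 805.331 mg/L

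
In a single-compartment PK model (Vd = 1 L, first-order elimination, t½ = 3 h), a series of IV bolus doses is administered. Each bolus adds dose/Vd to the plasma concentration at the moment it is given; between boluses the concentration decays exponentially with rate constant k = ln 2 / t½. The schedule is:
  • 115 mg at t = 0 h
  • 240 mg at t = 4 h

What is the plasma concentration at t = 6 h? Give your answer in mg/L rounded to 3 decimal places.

k = ln 2 / 3 = 0.23105 per h
Dose 1 (115 mg at t=0 h): 115·exp(−0.23105·6) = 28.750 mg/L
Dose 2 (240 mg at t=4 h): 240·exp(−0.23105·2) = 151.191 mg/L
C(6) = 28.750 + 151.191 = 179.941 mg/L

179.941 mg/L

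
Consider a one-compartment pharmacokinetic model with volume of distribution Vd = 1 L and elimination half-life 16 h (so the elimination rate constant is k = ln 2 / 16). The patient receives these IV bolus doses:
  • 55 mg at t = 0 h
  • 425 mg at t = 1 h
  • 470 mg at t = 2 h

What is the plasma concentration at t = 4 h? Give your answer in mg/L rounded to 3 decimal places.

k = ln 2 / 16 = 0.04332 per h
Dose 1 (55 mg at t=0 h): 55·exp(−0.04332·4) = 46.249 mg/L
Dose 2 (425 mg at t=1 h): 425·exp(−0.04332·3) = 373.204 mg/L
Dose 3 (470 mg at t=2 h): 470·exp(−0.04332·2) = 430.992 mg/L
C(4) = 46.249 + 373.204 + 430.992 = 850.445 mg/L

850.445 mg/L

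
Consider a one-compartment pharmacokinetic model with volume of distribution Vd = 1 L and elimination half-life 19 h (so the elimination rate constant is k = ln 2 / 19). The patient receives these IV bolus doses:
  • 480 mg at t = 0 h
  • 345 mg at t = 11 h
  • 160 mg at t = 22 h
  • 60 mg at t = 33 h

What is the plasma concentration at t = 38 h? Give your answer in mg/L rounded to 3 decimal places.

k = ln 2 / 19 = 0.03648 per h
Dose 1 (480 mg at t=0 h): 480·exp(−0.03648·38) = 120.000 mg/L
Dose 2 (345 mg at t=11 h): 345·exp(−0.03648·27) = 128.837 mg/L
Dose 3 (160 mg at t=22 h): 160·exp(−0.03648·16) = 89.253 mg/L
Dose 4 (60 mg at t=33 h): 60·exp(−0.03648·5) = 49.996 mg/L
C(38) = 120.000 + 128.837 + 89.253 + 49.996 = 388.085 mg/L

388.085 mg/L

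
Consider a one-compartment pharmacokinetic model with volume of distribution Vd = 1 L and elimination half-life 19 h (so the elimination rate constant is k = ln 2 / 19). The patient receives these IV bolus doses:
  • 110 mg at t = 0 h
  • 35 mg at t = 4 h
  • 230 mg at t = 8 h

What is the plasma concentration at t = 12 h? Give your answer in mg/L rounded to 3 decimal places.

295.913 mg/L

k = ln 2 / 19 = 0.03648 per h
Dose 1 (110 mg at t=0 h): 110·exp(−0.03648·12) = 71.002 mg/L
Dose 2 (35 mg at t=4 h): 35·exp(−0.03648·8) = 26.141 mg/L
Dose 3 (230 mg at t=8 h): 230·exp(−0.03648·4) = 198.771 mg/L
C(12) = 71.002 + 26.141 + 198.771 = 295.913 mg/L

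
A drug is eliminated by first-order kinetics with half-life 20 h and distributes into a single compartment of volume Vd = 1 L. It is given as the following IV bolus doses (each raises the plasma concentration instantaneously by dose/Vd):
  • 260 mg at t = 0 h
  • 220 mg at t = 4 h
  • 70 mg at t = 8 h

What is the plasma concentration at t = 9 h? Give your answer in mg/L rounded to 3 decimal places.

k = ln 2 / 20 = 0.03466 per h
Dose 1 (260 mg at t=0 h): 260·exp(−0.03466·9) = 190.331 mg/L
Dose 2 (220 mg at t=4 h): 220·exp(−0.03466·5) = 184.997 mg/L
Dose 3 (70 mg at t=8 h): 70·exp(−0.03466·1) = 67.616 mg/L
C(9) = 190.331 + 184.997 + 67.616 = 442.944 mg/L

442.944 mg/L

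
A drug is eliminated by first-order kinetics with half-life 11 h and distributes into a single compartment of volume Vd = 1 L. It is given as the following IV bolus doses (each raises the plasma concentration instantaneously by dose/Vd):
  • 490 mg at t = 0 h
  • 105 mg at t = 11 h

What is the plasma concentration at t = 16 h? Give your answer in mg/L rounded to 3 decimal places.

255.409 mg/L

k = ln 2 / 11 = 0.06301 per h
Dose 1 (490 mg at t=0 h): 490·exp(−0.06301·16) = 178.786 mg/L
Dose 2 (105 mg at t=11 h): 105·exp(−0.06301·5) = 76.623 mg/L
C(16) = 178.786 + 76.623 = 255.409 mg/L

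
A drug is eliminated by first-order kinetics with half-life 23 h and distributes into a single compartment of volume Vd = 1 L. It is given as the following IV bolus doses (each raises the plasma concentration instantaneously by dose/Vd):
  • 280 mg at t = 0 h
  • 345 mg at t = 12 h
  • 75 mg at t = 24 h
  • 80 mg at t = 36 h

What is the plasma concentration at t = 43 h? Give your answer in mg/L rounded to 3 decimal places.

k = ln 2 / 23 = 0.03014 per h
Dose 1 (280 mg at t=0 h): 280·exp(−0.03014·43) = 76.624 mg/L
Dose 2 (345 mg at t=12 h): 345·exp(−0.03014·31) = 135.545 mg/L
Dose 3 (75 mg at t=24 h): 75·exp(−0.03014·19) = 42.304 mg/L
Dose 4 (80 mg at t=36 h): 80·exp(−0.03014·7) = 64.785 mg/L
C(43) = 76.624 + 135.545 + 42.304 + 64.785 = 319.257 mg/L

319.257 mg/L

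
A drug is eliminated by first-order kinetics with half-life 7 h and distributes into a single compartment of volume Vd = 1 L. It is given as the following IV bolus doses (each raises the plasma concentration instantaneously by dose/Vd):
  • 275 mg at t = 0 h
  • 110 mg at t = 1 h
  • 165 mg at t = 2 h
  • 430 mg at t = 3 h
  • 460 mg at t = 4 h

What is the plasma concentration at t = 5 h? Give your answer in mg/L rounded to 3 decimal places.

1133.611 mg/L

k = ln 2 / 7 = 0.09902 per h
Dose 1 (275 mg at t=0 h): 275·exp(−0.09902·5) = 167.614 mg/L
Dose 2 (110 mg at t=1 h): 110·exp(−0.09902·4) = 74.025 mg/L
Dose 3 (165 mg at t=2 h): 165·exp(−0.09902·3) = 122.595 mg/L
Dose 4 (430 mg at t=3 h): 430·exp(−0.09902·2) = 352.744 mg/L
Dose 5 (460 mg at t=4 h): 460·exp(−0.09902·1) = 416.633 mg/L
C(5) = 167.614 + 74.025 + 122.595 + 352.744 + 416.633 = 1133.611 mg/L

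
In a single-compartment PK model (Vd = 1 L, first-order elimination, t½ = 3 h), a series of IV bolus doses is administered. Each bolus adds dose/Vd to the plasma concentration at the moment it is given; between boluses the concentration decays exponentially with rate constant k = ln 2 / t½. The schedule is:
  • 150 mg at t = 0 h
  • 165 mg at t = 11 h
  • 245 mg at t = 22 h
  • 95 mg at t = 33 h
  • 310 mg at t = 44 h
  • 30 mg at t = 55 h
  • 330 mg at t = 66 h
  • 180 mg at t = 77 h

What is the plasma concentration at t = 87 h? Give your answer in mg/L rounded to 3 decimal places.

k = ln 2 / 3 = 0.23105 per h
Dose 1 (150 mg at t=0 h): 150·exp(−0.23105·87) = 0.000 mg/L
Dose 2 (165 mg at t=11 h): 165·exp(−0.23105·76) = 0.000 mg/L
Dose 3 (245 mg at t=22 h): 245·exp(−0.23105·65) = 0.000 mg/L
Dose 4 (95 mg at t=33 h): 95·exp(−0.23105·54) = 0.000 mg/L
Dose 5 (310 mg at t=44 h): 310·exp(−0.23105·43) = 0.015 mg/L
Dose 6 (30 mg at t=55 h): 30·exp(−0.23105·32) = 0.018 mg/L
Dose 7 (330 mg at t=66 h): 330·exp(−0.23105·21) = 2.578 mg/L
Dose 8 (180 mg at t=77 h): 180·exp(−0.23105·10) = 17.858 mg/L
C(87) = 0.000 + 0.000 + 0.000 + 0.000 + 0.015 + 0.018 + 2.578 + 17.858 = 20.470 mg/L

20.470 mg/L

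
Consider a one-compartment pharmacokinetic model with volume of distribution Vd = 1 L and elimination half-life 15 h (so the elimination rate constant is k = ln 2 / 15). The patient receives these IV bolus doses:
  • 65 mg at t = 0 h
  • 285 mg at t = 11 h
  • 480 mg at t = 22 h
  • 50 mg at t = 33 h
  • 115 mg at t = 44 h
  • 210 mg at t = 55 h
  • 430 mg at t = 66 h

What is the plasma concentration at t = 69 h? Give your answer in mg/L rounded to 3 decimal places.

k = ln 2 / 15 = 0.04621 per h
Dose 1 (65 mg at t=0 h): 65·exp(−0.04621·69) = 2.680 mg/L
Dose 2 (285 mg at t=11 h): 285·exp(−0.04621·58) = 19.537 mg/L
Dose 3 (480 mg at t=22 h): 480·exp(−0.04621·47) = 54.703 mg/L
Dose 4 (50 mg at t=33 h): 50·exp(−0.04621·36) = 9.473 mg/L
Dose 5 (115 mg at t=44 h): 115·exp(−0.04621·25) = 36.223 mg/L
Dose 6 (210 mg at t=55 h): 210·exp(−0.04621·14) = 109.966 mg/L
Dose 7 (430 mg at t=66 h): 430·exp(−0.04621·3) = 374.337 mg/L
C(69) = 2.680 + 19.537 + 54.703 + 9.473 + 36.223 + 109.966 + 374.337 = 606.919 mg/L

606.919 mg/L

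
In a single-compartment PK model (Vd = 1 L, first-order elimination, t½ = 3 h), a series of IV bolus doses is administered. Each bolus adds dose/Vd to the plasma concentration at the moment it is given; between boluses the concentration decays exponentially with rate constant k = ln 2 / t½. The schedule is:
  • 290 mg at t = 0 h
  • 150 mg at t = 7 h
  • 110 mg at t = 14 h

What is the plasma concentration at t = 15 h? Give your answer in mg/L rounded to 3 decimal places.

k = ln 2 / 3 = 0.23105 per h
Dose 1 (290 mg at t=0 h): 290·exp(−0.23105·15) = 9.063 mg/L
Dose 2 (150 mg at t=7 h): 150·exp(−0.23105·8) = 23.624 mg/L
Dose 3 (110 mg at t=14 h): 110·exp(−0.23105·1) = 87.307 mg/L
C(15) = 9.063 + 23.624 + 87.307 = 119.993 mg/L

119.993 mg/L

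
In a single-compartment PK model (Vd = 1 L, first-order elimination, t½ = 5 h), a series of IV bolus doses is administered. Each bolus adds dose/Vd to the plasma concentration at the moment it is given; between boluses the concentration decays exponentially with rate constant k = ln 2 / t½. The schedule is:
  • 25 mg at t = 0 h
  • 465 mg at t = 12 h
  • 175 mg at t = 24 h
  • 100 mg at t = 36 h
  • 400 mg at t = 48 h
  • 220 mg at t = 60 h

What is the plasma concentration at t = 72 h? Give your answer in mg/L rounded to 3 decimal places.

k = ln 2 / 5 = 0.13863 per h
Dose 1 (25 mg at t=0 h): 25·exp(−0.13863·72) = 0.001 mg/L
Dose 2 (465 mg at t=12 h): 465·exp(−0.13863·60) = 0.114 mg/L
Dose 3 (175 mg at t=24 h): 175·exp(−0.13863·48) = 0.226 mg/L
Dose 4 (100 mg at t=36 h): 100·exp(−0.13863·36) = 0.680 mg/L
Dose 5 (400 mg at t=48 h): 400·exp(−0.13863·24) = 14.359 mg/L
Dose 6 (220 mg at t=60 h): 220·exp(−0.13863·12) = 41.682 mg/L
C(72) = 0.001 + 0.114 + 0.226 + 0.680 + 14.359 + 41.682 = 57.061 mg/L

57.061 mg/L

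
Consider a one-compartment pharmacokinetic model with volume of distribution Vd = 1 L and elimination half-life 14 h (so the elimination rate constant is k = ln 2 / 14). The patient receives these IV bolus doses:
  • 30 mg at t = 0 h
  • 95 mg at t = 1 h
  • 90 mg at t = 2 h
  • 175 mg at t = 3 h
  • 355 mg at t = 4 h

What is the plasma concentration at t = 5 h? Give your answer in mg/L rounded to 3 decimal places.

675.284 mg/L

k = ln 2 / 14 = 0.04951 per h
Dose 1 (30 mg at t=0 h): 30·exp(−0.04951·5) = 23.421 mg/L
Dose 2 (95 mg at t=1 h): 95·exp(−0.04951·4) = 77.932 mg/L
Dose 3 (90 mg at t=2 h): 90·exp(−0.04951·3) = 77.578 mg/L
Dose 4 (175 mg at t=3 h): 175·exp(−0.04951·2) = 158.502 mg/L
Dose 5 (355 mg at t=4 h): 355·exp(−0.04951·1) = 337.852 mg/L
C(5) = 23.421 + 77.932 + 77.578 + 158.502 + 337.852 = 675.284 mg/L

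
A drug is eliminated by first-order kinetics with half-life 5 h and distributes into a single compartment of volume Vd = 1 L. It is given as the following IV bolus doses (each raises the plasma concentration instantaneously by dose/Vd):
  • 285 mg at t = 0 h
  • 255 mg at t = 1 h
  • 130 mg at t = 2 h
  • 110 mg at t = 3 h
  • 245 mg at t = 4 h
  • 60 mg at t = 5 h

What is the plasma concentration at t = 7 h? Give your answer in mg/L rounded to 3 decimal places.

k = ln 2 / 5 = 0.13863 per h
Dose 1 (285 mg at t=0 h): 285·exp(−0.13863·7) = 107.995 mg/L
Dose 2 (255 mg at t=1 h): 255·exp(−0.13863·6) = 110.995 mg/L
Dose 3 (130 mg at t=2 h): 130·exp(−0.13863·5) = 65.000 mg/L
Dose 4 (110 mg at t=3 h): 110·exp(−0.13863·4) = 63.178 mg/L
Dose 5 (245 mg at t=4 h): 245·exp(−0.13863·3) = 161.640 mg/L
Dose 6 (60 mg at t=5 h): 60·exp(−0.13863·2) = 45.471 mg/L
C(7) = 107.995 + 110.995 + 65.000 + 63.178 + 161.640 + 45.471 = 554.280 mg/L

554.280 mg/L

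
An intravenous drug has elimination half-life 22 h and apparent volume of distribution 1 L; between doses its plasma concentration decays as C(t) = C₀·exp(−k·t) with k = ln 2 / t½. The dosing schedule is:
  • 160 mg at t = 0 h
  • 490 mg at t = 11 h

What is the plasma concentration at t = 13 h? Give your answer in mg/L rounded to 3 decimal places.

566.304 mg/L

k = ln 2 / 22 = 0.03151 per h
Dose 1 (160 mg at t=0 h): 160·exp(−0.03151·13) = 106.228 mg/L
Dose 2 (490 mg at t=11 h): 490·exp(−0.03151·2) = 460.076 mg/L
C(13) = 106.228 + 460.076 = 566.304 mg/L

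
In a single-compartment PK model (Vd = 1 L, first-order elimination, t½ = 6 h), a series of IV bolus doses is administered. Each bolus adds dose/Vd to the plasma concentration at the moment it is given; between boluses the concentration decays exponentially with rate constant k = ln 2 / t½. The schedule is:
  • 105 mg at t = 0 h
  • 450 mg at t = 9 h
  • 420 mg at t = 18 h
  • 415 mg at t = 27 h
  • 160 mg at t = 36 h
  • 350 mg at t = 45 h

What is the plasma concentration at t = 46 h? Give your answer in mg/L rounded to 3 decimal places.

431.744 mg/L

k = ln 2 / 6 = 0.11552 per h
Dose 1 (105 mg at t=0 h): 105·exp(−0.11552·46) = 0.517 mg/L
Dose 2 (450 mg at t=9 h): 450·exp(−0.11552·37) = 6.264 mg/L
Dose 3 (420 mg at t=18 h): 420·exp(−0.11552·28) = 16.536 mg/L
Dose 4 (415 mg at t=27 h): 415·exp(−0.11552·19) = 46.215 mg/L
Dose 5 (160 mg at t=36 h): 160·exp(−0.11552·10) = 50.397 mg/L
Dose 6 (350 mg at t=45 h): 350·exp(−0.11552·1) = 311.815 mg/L
C(46) = 0.517 + 6.264 + 16.536 + 46.215 + 50.397 + 311.815 = 431.744 mg/L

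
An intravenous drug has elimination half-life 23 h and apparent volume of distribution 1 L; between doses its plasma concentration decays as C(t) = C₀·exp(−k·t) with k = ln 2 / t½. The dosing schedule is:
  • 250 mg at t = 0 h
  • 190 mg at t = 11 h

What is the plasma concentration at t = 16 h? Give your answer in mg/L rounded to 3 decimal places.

317.780 mg/L

k = ln 2 / 23 = 0.03014 per h
Dose 1 (250 mg at t=0 h): 250·exp(−0.03014·16) = 154.358 mg/L
Dose 2 (190 mg at t=11 h): 190·exp(−0.03014·5) = 163.423 mg/L
C(16) = 154.358 + 163.423 = 317.780 mg/L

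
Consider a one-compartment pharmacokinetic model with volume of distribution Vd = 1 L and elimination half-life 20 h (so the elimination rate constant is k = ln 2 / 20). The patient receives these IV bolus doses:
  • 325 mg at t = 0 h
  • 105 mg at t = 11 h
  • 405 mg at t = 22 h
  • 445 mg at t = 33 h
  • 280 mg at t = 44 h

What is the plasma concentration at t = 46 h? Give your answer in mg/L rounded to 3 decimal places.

k = ln 2 / 20 = 0.03466 per h
Dose 1 (325 mg at t=0 h): 325·exp(−0.03466·46) = 65.996 mg/L
Dose 2 (105 mg at t=11 h): 105·exp(−0.03466·35) = 31.217 mg/L
Dose 3 (405 mg at t=22 h): 405·exp(−0.03466·24) = 176.286 mg/L
Dose 4 (445 mg at t=33 h): 445·exp(−0.03466·13) = 283.590 mg/L
Dose 5 (280 mg at t=44 h): 280·exp(−0.03466·2) = 261.249 mg/L
C(46) = 65.996 + 31.217 + 176.286 + 283.590 + 261.249 = 818.338 mg/L

818.338 mg/L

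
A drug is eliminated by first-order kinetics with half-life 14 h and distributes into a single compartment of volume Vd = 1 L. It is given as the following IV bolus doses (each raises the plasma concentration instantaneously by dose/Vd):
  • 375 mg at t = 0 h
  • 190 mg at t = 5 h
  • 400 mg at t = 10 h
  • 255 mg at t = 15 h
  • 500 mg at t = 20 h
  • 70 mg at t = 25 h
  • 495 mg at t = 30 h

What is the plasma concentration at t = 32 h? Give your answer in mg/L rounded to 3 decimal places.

1145.162 mg/L

k = ln 2 / 14 = 0.04951 per h
Dose 1 (375 mg at t=0 h): 375·exp(−0.04951·32) = 76.906 mg/L
Dose 2 (190 mg at t=5 h): 190·exp(−0.04951·27) = 49.911 mg/L
Dose 3 (400 mg at t=10 h): 400·exp(−0.04951·22) = 134.590 mg/L
Dose 4 (255 mg at t=15 h): 255·exp(−0.04951·17) = 109.902 mg/L
Dose 5 (500 mg at t=20 h): 500·exp(−0.04951·12) = 276.022 mg/L
Dose 6 (70 mg at t=25 h): 70·exp(−0.04951·7) = 49.497 mg/L
Dose 7 (495 mg at t=30 h): 495·exp(−0.04951·2) = 448.333 mg/L
C(32) = 76.906 + 49.911 + 134.590 + 109.902 + 276.022 + 49.497 + 448.333 = 1145.162 mg/L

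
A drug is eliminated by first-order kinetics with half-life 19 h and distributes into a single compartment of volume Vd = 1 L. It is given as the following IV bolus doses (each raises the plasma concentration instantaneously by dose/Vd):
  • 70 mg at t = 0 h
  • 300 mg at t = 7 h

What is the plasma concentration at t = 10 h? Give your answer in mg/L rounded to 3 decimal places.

k = ln 2 / 19 = 0.03648 per h
Dose 1 (70 mg at t=0 h): 70·exp(−0.03648·10) = 48.603 mg/L
Dose 2 (300 mg at t=7 h): 300·exp(−0.03648·3) = 268.900 mg/L
C(10) = 48.603 + 268.900 = 317.502 mg/L

317.502 mg/L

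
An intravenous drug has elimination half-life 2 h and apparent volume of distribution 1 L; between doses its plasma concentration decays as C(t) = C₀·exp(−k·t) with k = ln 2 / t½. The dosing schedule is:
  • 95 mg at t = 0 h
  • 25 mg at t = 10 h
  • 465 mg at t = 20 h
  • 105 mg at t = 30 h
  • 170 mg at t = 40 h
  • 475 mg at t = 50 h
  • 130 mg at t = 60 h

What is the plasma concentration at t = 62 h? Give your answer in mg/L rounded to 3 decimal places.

72.507 mg/L

k = ln 2 / 2 = 0.34657 per h
Dose 1 (95 mg at t=0 h): 95·exp(−0.34657·62) = 0.000 mg/L
Dose 2 (25 mg at t=10 h): 25·exp(−0.34657·52) = 0.000 mg/L
Dose 3 (465 mg at t=20 h): 465·exp(−0.34657·42) = 0.000 mg/L
Dose 4 (105 mg at t=30 h): 105·exp(−0.34657·32) = 0.002 mg/L
Dose 5 (170 mg at t=40 h): 170·exp(−0.34657·22) = 0.083 mg/L
Dose 6 (475 mg at t=50 h): 475·exp(−0.34657·12) = 7.422 mg/L
Dose 7 (130 mg at t=60 h): 130·exp(−0.34657·2) = 65.000 mg/L
C(62) = 0.000 + 0.000 + 0.000 + 0.002 + 0.083 + 7.422 + 65.000 = 72.507 mg/L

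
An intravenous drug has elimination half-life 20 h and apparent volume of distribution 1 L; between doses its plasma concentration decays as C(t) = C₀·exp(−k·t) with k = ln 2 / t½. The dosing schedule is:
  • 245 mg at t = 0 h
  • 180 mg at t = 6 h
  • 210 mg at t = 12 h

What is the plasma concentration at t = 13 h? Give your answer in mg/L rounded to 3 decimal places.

500.205 mg/L

k = ln 2 / 20 = 0.03466 per h
Dose 1 (245 mg at t=0 h): 245·exp(−0.03466·13) = 156.134 mg/L
Dose 2 (180 mg at t=6 h): 180·exp(−0.03466·7) = 141.225 mg/L
Dose 3 (210 mg at t=12 h): 210·exp(−0.03466·1) = 202.847 mg/L
C(13) = 156.134 + 141.225 + 202.847 = 500.205 mg/L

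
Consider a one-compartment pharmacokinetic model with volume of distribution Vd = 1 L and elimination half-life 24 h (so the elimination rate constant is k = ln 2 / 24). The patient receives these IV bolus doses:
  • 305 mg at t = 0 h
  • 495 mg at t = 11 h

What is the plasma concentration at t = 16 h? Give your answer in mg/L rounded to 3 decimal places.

k = ln 2 / 24 = 0.02888 per h
Dose 1 (305 mg at t=0 h): 305·exp(−0.02888·16) = 192.138 mg/L
Dose 2 (495 mg at t=11 h): 495·exp(−0.02888·5) = 428.441 mg/L
C(16) = 192.138 + 428.441 = 620.579 mg/L

620.579 mg/L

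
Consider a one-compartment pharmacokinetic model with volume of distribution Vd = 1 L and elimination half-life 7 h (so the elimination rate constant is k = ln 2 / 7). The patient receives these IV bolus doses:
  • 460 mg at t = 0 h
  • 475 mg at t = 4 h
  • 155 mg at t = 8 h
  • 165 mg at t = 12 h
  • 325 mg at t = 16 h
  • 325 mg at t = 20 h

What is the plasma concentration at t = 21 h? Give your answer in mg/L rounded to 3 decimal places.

748.642 mg/L

k = ln 2 / 7 = 0.09902 per h
Dose 1 (460 mg at t=0 h): 460·exp(−0.09902·21) = 57.500 mg/L
Dose 2 (475 mg at t=4 h): 475·exp(−0.09902·17) = 88.231 mg/L
Dose 3 (155 mg at t=8 h): 155·exp(−0.09902·13) = 42.783 mg/L
Dose 4 (165 mg at t=12 h): 165·exp(−0.09902·9) = 67.678 mg/L
Dose 5 (325 mg at t=16 h): 325·exp(−0.09902·5) = 198.090 mg/L
Dose 6 (325 mg at t=20 h): 325·exp(−0.09902·1) = 294.360 mg/L
C(21) = 57.500 + 88.231 + 42.783 + 67.678 + 198.090 + 294.360 = 748.642 mg/L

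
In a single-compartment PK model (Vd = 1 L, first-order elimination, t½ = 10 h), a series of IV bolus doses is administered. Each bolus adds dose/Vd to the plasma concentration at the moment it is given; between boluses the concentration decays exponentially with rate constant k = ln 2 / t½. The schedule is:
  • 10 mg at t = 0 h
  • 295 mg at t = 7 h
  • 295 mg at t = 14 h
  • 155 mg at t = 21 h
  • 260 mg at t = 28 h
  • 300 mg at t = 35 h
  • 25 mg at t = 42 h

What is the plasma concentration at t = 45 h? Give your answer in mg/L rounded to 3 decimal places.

335.724 mg/L

k = ln 2 / 10 = 0.06931 per h
Dose 1 (10 mg at t=0 h): 10·exp(−0.06931·45) = 0.442 mg/L
Dose 2 (295 mg at t=7 h): 295·exp(−0.06931·38) = 21.179 mg/L
Dose 3 (295 mg at t=14 h): 295·exp(−0.06931·31) = 34.406 mg/L
Dose 4 (155 mg at t=21 h): 155·exp(−0.06931·24) = 29.367 mg/L
Dose 5 (260 mg at t=28 h): 260·exp(−0.06931·17) = 80.024 mg/L
Dose 6 (300 mg at t=35 h): 300·exp(−0.06931·10) = 150.000 mg/L
Dose 7 (25 mg at t=42 h): 25·exp(−0.06931·3) = 20.306 mg/L
C(45) = 0.442 + 21.179 + 34.406 + 29.367 + 80.024 + 150.000 + 20.306 = 335.724 mg/L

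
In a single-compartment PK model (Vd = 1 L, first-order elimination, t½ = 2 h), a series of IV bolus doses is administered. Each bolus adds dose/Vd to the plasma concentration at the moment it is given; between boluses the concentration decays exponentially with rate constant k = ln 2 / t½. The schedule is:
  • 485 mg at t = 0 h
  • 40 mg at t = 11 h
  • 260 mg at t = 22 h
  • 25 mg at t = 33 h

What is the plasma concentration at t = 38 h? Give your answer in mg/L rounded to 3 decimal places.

5.439 mg/L

k = ln 2 / 2 = 0.34657 per h
Dose 1 (485 mg at t=0 h): 485·exp(−0.34657·38) = 0.001 mg/L
Dose 2 (40 mg at t=11 h): 40·exp(−0.34657·27) = 0.003 mg/L
Dose 3 (260 mg at t=22 h): 260·exp(−0.34657·16) = 1.016 mg/L
Dose 4 (25 mg at t=33 h): 25·exp(−0.34657·5) = 4.419 mg/L
C(38) = 0.001 + 0.003 + 1.016 + 4.419 = 5.439 mg/L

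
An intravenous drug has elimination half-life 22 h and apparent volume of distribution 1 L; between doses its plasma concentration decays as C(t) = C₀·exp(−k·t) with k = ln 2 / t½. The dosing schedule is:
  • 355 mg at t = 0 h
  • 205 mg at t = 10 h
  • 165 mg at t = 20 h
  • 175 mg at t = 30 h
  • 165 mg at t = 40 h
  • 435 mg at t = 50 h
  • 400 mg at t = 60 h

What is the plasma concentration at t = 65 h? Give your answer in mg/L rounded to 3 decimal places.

868.027 mg/L

k = ln 2 / 22 = 0.03151 per h
Dose 1 (355 mg at t=0 h): 355·exp(−0.03151·65) = 45.795 mg/L
Dose 2 (205 mg at t=10 h): 205·exp(−0.03151·55) = 36.239 mg/L
Dose 3 (165 mg at t=20 h): 165·exp(−0.03151·45) = 39.971 mg/L
Dose 4 (175 mg at t=30 h): 175·exp(−0.03151·35) = 58.093 mg/L
Dose 5 (165 mg at t=40 h): 165·exp(−0.03151·25) = 75.059 mg/L
Dose 6 (435 mg at t=50 h): 435·exp(−0.03151·15) = 271.170 mg/L
Dose 7 (400 mg at t=60 h): 400·exp(−0.03151·5) = 341.699 mg/L
C(65) = 45.795 + 36.239 + 39.971 + 58.093 + 75.059 + 271.170 + 341.699 = 868.027 mg/L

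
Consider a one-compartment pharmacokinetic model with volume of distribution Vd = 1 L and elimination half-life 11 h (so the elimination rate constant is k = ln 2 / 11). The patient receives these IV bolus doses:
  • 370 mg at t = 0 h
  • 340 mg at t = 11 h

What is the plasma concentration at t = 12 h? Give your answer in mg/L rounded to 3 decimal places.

k = ln 2 / 11 = 0.06301 per h
Dose 1 (370 mg at t=0 h): 370·exp(−0.06301·12) = 173.702 mg/L
Dose 2 (340 mg at t=11 h): 340·exp(−0.06301·1) = 319.237 mg/L
C(12) = 173.702 + 319.237 = 492.939 mg/L

492.939 mg/L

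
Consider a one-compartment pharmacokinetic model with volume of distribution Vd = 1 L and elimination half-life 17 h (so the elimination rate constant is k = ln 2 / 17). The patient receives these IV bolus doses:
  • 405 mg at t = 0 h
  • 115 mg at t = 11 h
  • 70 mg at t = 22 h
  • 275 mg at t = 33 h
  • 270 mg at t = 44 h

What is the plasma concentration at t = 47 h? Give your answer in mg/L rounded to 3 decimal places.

k = ln 2 / 17 = 0.04077 per h
Dose 1 (405 mg at t=0 h): 405·exp(−0.04077·47) = 59.593 mg/L
Dose 2 (115 mg at t=11 h): 115·exp(−0.04077·36) = 26.499 mg/L
Dose 3 (70 mg at t=22 h): 70·exp(−0.04077·25) = 25.258 mg/L
Dose 4 (275 mg at t=33 h): 275·exp(−0.04077·14) = 155.391 mg/L
Dose 5 (270 mg at t=44 h): 270·exp(−0.04077·3) = 238.914 mg/L
C(47) = 59.593 + 26.499 + 25.258 + 155.391 + 238.914 = 505.655 mg/L

505.655 mg/L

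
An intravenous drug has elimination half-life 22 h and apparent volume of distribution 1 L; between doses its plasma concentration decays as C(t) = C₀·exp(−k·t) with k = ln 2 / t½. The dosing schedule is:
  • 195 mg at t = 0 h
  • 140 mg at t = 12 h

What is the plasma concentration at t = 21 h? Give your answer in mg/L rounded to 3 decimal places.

k = ln 2 / 22 = 0.03151 per h
Dose 1 (195 mg at t=0 h): 195·exp(−0.03151·21) = 100.621 mg/L
Dose 2 (140 mg at t=12 h): 140·exp(−0.03151·9) = 105.434 mg/L
C(21) = 100.621 + 105.434 = 206.054 mg/L

206.054 mg/L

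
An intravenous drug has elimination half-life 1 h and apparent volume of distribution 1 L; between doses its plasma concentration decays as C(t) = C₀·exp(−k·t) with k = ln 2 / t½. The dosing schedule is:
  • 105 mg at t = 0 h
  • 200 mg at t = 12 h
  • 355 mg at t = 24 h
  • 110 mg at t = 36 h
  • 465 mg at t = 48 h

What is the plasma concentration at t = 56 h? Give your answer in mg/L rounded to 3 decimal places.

1.817 mg/L

k = ln 2 / 1 = 0.69315 per h
Dose 1 (105 mg at t=0 h): 105·exp(−0.69315·56) = 0.000 mg/L
Dose 2 (200 mg at t=12 h): 200·exp(−0.69315·44) = 0.000 mg/L
Dose 3 (355 mg at t=24 h): 355·exp(−0.69315·32) = 0.000 mg/L
Dose 4 (110 mg at t=36 h): 110·exp(−0.69315·20) = 0.000 mg/L
Dose 5 (465 mg at t=48 h): 465·exp(−0.69315·8) = 1.816 mg/L
C(56) = 0.000 + 0.000 + 0.000 + 0.000 + 1.816 = 1.817 mg/L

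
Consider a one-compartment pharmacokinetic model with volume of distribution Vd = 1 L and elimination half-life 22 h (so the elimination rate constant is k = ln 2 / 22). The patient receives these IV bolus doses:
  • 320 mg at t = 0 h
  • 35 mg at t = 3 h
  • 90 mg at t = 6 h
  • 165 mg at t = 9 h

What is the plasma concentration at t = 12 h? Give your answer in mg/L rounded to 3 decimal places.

470.231 mg/L

k = ln 2 / 22 = 0.03151 per h
Dose 1 (320 mg at t=0 h): 320·exp(−0.03151·12) = 219.256 mg/L
Dose 2 (35 mg at t=3 h): 35·exp(−0.03151·9) = 26.358 mg/L
Dose 3 (90 mg at t=6 h): 90·exp(−0.03151·6) = 74.498 mg/L
Dose 4 (165 mg at t=9 h): 165·exp(−0.03151·3) = 150.119 mg/L
C(12) = 219.256 + 26.358 + 74.498 + 150.119 = 470.231 mg/L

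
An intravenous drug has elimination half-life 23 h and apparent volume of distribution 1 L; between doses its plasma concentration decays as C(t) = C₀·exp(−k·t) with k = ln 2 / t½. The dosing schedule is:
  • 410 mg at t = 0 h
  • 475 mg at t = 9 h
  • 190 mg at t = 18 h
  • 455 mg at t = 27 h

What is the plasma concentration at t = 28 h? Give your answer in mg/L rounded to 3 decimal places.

k = ln 2 / 23 = 0.03014 per h
Dose 1 (410 mg at t=0 h): 410·exp(−0.03014·28) = 176.324 mg/L
Dose 2 (475 mg at t=9 h): 475·exp(−0.03014·19) = 267.927 mg/L
Dose 3 (190 mg at t=18 h): 190·exp(−0.03014·10) = 140.563 mg/L
Dose 4 (455 mg at t=27 h): 455·exp(−0.03014·1) = 441.492 mg/L
C(28) = 176.324 + 267.927 + 140.563 + 441.492 = 1026.307 mg/L

1026.307 mg/L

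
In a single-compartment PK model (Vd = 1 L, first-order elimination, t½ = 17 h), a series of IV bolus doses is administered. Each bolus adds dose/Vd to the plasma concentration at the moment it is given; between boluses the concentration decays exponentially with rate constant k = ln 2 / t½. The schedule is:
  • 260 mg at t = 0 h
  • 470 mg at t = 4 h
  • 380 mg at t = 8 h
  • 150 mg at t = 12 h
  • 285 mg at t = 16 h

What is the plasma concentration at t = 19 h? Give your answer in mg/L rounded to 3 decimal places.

k = ln 2 / 17 = 0.04077 per h
Dose 1 (260 mg at t=0 h): 260·exp(−0.04077·19) = 119.820 mg/L
Dose 2 (470 mg at t=4 h): 470·exp(−0.04077·15) = 254.967 mg/L
Dose 3 (380 mg at t=8 h): 380·exp(−0.04077·11) = 242.661 mg/L
Dose 4 (150 mg at t=12 h): 150·exp(−0.04077·7) = 112.755 mg/L
Dose 5 (285 mg at t=16 h): 285·exp(−0.04077·3) = 252.187 mg/L
C(19) = 119.820 + 254.967 + 242.661 + 112.755 + 252.187 = 982.389 mg/L

982.389 mg/L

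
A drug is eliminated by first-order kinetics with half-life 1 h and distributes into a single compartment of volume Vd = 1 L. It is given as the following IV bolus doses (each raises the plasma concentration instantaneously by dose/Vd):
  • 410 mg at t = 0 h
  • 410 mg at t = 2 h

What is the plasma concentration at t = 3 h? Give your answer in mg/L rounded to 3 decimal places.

256.250 mg/L

k = ln 2 / 1 = 0.69315 per h
Dose 1 (410 mg at t=0 h): 410·exp(−0.69315·3) = 51.250 mg/L
Dose 2 (410 mg at t=2 h): 410·exp(−0.69315·1) = 205.000 mg/L
C(3) = 51.250 + 205.000 = 256.250 mg/L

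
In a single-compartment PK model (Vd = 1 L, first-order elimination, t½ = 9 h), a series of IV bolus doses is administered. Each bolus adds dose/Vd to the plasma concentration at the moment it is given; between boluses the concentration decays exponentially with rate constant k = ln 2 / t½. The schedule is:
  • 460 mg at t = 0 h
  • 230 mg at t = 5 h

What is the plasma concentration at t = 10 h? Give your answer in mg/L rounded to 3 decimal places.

369.442 mg/L

k = ln 2 / 9 = 0.07702 per h
Dose 1 (460 mg at t=0 h): 460·exp(−0.07702·10) = 212.951 mg/L
Dose 2 (230 mg at t=5 h): 230·exp(−0.07702·5) = 156.491 mg/L
C(10) = 212.951 + 156.491 = 369.442 mg/L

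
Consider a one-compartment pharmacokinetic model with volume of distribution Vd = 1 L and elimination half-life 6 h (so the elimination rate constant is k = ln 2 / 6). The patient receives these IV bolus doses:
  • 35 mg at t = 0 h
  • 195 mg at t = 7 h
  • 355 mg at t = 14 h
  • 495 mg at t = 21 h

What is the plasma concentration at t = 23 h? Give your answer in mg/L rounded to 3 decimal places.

551.559 mg/L

k = ln 2 / 6 = 0.11552 per h
Dose 1 (35 mg at t=0 h): 35·exp(−0.11552·23) = 2.455 mg/L
Dose 2 (195 mg at t=7 h): 195·exp(−0.11552·16) = 30.711 mg/L
Dose 3 (355 mg at t=14 h): 355·exp(−0.11552·9) = 125.511 mg/L
Dose 4 (495 mg at t=21 h): 495·exp(−0.11552·2) = 392.882 mg/L
C(23) = 2.455 + 30.711 + 125.511 + 392.882 = 551.559 mg/L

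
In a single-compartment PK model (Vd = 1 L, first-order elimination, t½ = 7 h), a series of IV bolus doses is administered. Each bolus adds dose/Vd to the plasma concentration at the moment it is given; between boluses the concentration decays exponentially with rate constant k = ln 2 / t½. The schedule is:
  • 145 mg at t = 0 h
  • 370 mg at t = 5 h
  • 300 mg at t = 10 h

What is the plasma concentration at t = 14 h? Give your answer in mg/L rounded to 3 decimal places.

389.897 mg/L

k = ln 2 / 7 = 0.09902 per h
Dose 1 (145 mg at t=0 h): 145·exp(−0.09902·14) = 36.250 mg/L
Dose 2 (370 mg at t=5 h): 370·exp(−0.09902·9) = 151.762 mg/L
Dose 3 (300 mg at t=10 h): 300·exp(−0.09902·4) = 201.885 mg/L
C(14) = 36.250 + 151.762 + 201.885 = 389.897 mg/L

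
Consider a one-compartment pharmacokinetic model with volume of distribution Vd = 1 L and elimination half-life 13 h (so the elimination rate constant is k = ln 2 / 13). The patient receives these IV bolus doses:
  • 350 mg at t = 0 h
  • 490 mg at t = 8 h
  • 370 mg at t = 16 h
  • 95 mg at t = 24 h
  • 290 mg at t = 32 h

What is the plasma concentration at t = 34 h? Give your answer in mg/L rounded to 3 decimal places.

k = ln 2 / 13 = 0.05332 per h
Dose 1 (350 mg at t=0 h): 350·exp(−0.05332·34) = 57.116 mg/L
Dose 2 (490 mg at t=8 h): 490·exp(−0.05332·26) = 122.500 mg/L
Dose 3 (370 mg at t=16 h): 370·exp(−0.05332·18) = 141.707 mg/L
Dose 4 (95 mg at t=24 h): 95·exp(−0.05332·10) = 55.739 mg/L
Dose 5 (290 mg at t=32 h): 290·exp(−0.05332·2) = 260.667 mg/L
C(34) = 57.116 + 122.500 + 141.707 + 55.739 + 260.667 = 637.729 mg/L

637.729 mg/L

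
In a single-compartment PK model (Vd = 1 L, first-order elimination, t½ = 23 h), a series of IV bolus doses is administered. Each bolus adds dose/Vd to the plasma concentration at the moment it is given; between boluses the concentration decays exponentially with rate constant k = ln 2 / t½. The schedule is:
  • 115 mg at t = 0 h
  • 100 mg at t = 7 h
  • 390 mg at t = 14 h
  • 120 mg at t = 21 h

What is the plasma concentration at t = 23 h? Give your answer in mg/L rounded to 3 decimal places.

529.575 mg/L

k = ln 2 / 23 = 0.03014 per h
Dose 1 (115 mg at t=0 h): 115·exp(−0.03014·23) = 57.500 mg/L
Dose 2 (100 mg at t=7 h): 100·exp(−0.03014·16) = 61.743 mg/L
Dose 3 (390 mg at t=14 h): 390·exp(−0.03014·9) = 297.352 mg/L
Dose 4 (120 mg at t=21 h): 120·exp(−0.03014·2) = 112.981 mg/L
C(23) = 57.500 + 61.743 + 297.352 + 112.981 = 529.575 mg/L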